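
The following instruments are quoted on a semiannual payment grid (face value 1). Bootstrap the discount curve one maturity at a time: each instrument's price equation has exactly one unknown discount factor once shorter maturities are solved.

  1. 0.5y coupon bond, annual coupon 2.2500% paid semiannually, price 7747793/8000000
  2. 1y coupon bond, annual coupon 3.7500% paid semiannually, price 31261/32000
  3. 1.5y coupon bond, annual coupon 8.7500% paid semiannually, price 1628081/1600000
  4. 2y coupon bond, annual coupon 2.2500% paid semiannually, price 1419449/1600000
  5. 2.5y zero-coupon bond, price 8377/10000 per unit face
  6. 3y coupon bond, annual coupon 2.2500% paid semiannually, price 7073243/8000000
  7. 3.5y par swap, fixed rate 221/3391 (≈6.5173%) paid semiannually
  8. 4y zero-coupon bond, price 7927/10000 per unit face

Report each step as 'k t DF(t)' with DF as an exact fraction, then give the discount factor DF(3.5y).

1 1/2 9577/10000
2 1 9413/10000
3 3/2 8953/10000
4 2 4231/5000
5 5/2 8377/10000
6 3 1649/2000
7 7/2 8011/10000
8 4 7927/10000
DF(3.5y) = 8011/10000 ≈ 0.801100

step 1 [0.5y] bond c/2=9/800: DF=(7747793/8000000 − 9/800·(0))/(1+9/800) = 9577/10000 ≈ 0.957700
step 2 [1y] bond c/2=3/160: DF=(31261/32000 − 3/160·(0.957700))/(1+3/160) = 9413/10000 ≈ 0.941300
step 3 [1.5y] bond c/2=7/160: DF=(1628081/1600000 − 7/160·(0.957700+0.941300))/(1+7/160) = 8953/10000 ≈ 0.895300
step 4 [2y] bond c/2=9/800: DF=(1419449/1600000 − 9/800·(0.957700+0.941300+0.895300))/(1+9/800) = 4231/5000 ≈ 0.846200
step 5 [2.5y] zero: DF = P = 8377/10000 ≈ 0.837700
step 6 [3y] bond c/2=9/800: DF=(7073243/8000000 − 9/800·(0.957700+0.941300+0.895300+0.846200+0.837700))/(1+9/800) = 1649/2000 ≈ 0.824500
step 7 [3.5y] swap r/2=221/6782: DF=(1 − 221/6782·(0.957700+0.941300+0.895300+0.846200+0.837700+0.824500))/(1+221/6782) = 8011/10000 ≈ 0.801100
step 8 [4y] zero: DF = P = 7927/10000 ≈ 0.792700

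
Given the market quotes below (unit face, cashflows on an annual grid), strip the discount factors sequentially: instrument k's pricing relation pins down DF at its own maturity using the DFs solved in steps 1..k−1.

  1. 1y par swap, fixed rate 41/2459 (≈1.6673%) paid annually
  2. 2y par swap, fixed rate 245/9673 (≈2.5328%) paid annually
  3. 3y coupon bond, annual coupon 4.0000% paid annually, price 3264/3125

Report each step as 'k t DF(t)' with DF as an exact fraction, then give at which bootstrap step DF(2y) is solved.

step 1 [1y] swap r/1=41/2459: DF=(1 − 41/2459·(0))/(1+41/2459) = 2459/2500 ≈ 0.983600
step 2 [2y] swap r/1=245/9673: DF=(1 − 245/9673·(0.983600))/(1+245/9673) = 951/1000 ≈ 0.951000
step 3 [3y] bond c/1=1/25: DF=(3264/3125 − 1/25·(0.983600+0.951000))/(1+1/25) = 9299/10000 ≈ 0.929900

1 1 2459/2500
2 2 951/1000
3 3 9299/10000
DF(2y) is solved at step 2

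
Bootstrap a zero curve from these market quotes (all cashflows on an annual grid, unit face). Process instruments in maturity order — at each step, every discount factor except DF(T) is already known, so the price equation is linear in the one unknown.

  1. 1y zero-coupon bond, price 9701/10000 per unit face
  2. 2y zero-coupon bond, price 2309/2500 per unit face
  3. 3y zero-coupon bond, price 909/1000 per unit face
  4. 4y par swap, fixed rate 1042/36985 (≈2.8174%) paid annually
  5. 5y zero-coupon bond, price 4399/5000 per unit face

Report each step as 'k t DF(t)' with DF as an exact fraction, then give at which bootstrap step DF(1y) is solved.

step 1 [1y] zero: DF = P = 9701/10000 ≈ 0.970100
step 2 [2y] zero: DF = P = 2309/2500 ≈ 0.923600
step 3 [3y] zero: DF = P = 909/1000 ≈ 0.909000
step 4 [4y] swap r/1=1042/36985: DF=(1 − 1042/36985·(0.970100+0.923600+0.909000))/(1+1042/36985) = 4479/5000 ≈ 0.895800
step 5 [5y] zero: DF = P = 4399/5000 ≈ 0.879800

1 1 9701/10000
2 2 2309/2500
3 3 909/1000
4 4 4479/5000
5 5 4399/5000
DF(1y) is solved at step 1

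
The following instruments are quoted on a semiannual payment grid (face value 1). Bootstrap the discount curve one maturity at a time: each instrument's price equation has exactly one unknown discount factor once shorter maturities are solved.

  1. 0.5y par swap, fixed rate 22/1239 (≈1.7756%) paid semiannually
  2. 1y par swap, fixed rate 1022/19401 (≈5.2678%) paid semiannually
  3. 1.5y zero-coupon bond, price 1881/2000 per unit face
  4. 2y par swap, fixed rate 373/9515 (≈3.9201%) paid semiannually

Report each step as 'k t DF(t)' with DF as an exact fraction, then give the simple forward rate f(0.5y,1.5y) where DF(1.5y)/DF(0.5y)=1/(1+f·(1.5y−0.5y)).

1 1/2 1239/1250
2 1 9489/10000
3 3/2 1881/2000
4 2 4627/5000
f(0.5y,1.5y) = ((1239/1250)/(1881/2000) − 1)/(1) = 169/3135 ≈ 5.3907%

step 1 [0.5y] swap r/2=11/1239: DF=(1 − 11/1239·(0))/(1+11/1239) = 1239/1250 ≈ 0.991200
step 2 [1y] swap r/2=511/19401: DF=(1 − 511/19401·(0.991200))/(1+511/19401) = 9489/10000 ≈ 0.948900
step 3 [1.5y] zero: DF = P = 1881/2000 ≈ 0.940500
step 4 [2y] swap r/2=373/19030: DF=(1 − 373/19030·(0.991200+0.948900+0.940500))/(1+373/19030) = 4627/5000 ≈ 0.925400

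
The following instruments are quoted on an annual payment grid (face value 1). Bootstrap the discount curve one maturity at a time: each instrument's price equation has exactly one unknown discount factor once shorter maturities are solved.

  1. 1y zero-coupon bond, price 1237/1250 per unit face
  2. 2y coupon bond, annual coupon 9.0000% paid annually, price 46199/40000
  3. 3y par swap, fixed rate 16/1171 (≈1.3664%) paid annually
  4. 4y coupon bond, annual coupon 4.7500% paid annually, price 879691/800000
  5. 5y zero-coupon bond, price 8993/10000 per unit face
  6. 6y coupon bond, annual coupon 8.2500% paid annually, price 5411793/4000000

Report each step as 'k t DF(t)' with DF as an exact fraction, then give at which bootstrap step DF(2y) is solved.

1 1 1237/1250
2 2 9779/10000
3 3 24/25
4 4 917/1000
5 5 8993/10000
6 6 8883/10000
DF(2y) is solved at step 2

step 1 [1y] zero: DF = P = 1237/1250 ≈ 0.989600
step 2 [2y] bond c/1=9/100: DF=(46199/40000 − 9/100·(0.989600))/(1+9/100) = 9779/10000 ≈ 0.977900
step 3 [3y] swap r/1=16/1171: DF=(1 − 16/1171·(0.989600+0.977900))/(1+16/1171) = 24/25 ≈ 0.960000
step 4 [4y] bond c/1=19/400: DF=(879691/800000 − 19/400·(0.989600+0.977900+0.960000))/(1+19/400) = 917/1000 ≈ 0.917000
step 5 [5y] zero: DF = P = 8993/10000 ≈ 0.899300
step 6 [6y] bond c/1=33/400: DF=(5411793/4000000 − 33/400·(0.989600+0.977900+0.960000+0.917000+0.899300))/(1+33/400) = 8883/10000 ≈ 0.888300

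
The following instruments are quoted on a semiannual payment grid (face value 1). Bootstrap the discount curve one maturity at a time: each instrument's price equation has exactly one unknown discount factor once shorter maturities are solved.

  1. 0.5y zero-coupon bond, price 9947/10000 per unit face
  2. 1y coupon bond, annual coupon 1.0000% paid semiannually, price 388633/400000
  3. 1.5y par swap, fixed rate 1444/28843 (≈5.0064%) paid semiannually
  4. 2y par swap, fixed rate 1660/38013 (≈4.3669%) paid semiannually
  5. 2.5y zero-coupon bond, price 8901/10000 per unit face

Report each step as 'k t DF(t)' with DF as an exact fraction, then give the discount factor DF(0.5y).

1 1/2 9947/10000
2 1 4809/5000
3 3/2 4639/5000
4 2 917/1000
5 5/2 8901/10000
DF(0.5y) = 9947/10000 ≈ 0.994700

step 1 [0.5y] zero: DF = P = 9947/10000 ≈ 0.994700
step 2 [1y] bond c/2=1/200: DF=(388633/400000 − 1/200·(0.994700))/(1+1/200) = 4809/5000 ≈ 0.961800
step 3 [1.5y] swap r/2=722/28843: DF=(1 − 722/28843·(0.994700+0.961800))/(1+722/28843) = 4639/5000 ≈ 0.927800
step 4 [2y] swap r/2=830/38013: DF=(1 − 830/38013·(0.994700+0.961800+0.927800))/(1+830/38013) = 917/1000 ≈ 0.917000
step 5 [2.5y] zero: DF = P = 8901/10000 ≈ 0.890100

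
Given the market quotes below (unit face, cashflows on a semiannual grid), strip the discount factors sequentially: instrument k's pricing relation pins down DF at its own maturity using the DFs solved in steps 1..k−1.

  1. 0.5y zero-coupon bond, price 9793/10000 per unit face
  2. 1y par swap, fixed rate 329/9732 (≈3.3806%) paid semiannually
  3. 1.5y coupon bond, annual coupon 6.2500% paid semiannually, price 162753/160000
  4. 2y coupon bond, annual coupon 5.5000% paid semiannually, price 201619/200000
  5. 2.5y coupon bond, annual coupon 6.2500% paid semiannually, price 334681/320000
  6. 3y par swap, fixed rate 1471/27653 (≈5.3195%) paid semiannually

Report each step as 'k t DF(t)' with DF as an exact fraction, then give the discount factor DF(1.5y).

step 1 [0.5y] zero: DF = P = 9793/10000 ≈ 0.979300
step 2 [1y] swap r/2=329/19464: DF=(1 − 329/19464·(0.979300))/(1+329/19464) = 9671/10000 ≈ 0.967100
step 3 [1.5y] bond c/2=1/32: DF=(162753/160000 − 1/32·(0.979300+0.967100))/(1+1/32) = 4637/5000 ≈ 0.927400
step 4 [2y] bond c/2=11/400: DF=(201619/200000 − 11/400·(0.979300+0.967100+0.927400))/(1+11/400) = 4521/5000 ≈ 0.904200
step 5 [2.5y] bond c/2=1/32: DF=(334681/320000 − 1/32·(0.979300+0.967100+0.927400+0.904200))/(1+1/32) = 8997/10000 ≈ 0.899700
step 6 [3y] swap r/2=1471/55306: DF=(1 − 1471/55306·(0.979300+0.967100+0.927400+0.904200+0.899700))/(1+1471/55306) = 8529/10000 ≈ 0.852900

1 1/2 9793/10000
2 1 9671/10000
3 3/2 4637/5000
4 2 4521/5000
5 5/2 8997/10000
6 3 8529/10000
DF(1.5y) = 4637/5000 ≈ 0.927400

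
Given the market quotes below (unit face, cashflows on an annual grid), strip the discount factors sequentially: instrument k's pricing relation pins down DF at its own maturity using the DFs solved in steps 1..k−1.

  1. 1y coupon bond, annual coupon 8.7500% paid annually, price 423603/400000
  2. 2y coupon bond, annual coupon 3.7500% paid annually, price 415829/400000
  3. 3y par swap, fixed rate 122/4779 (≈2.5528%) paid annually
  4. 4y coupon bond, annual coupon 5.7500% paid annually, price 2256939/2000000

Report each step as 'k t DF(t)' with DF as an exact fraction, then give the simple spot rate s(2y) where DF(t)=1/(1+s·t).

1 1 4869/5000
2 2 2417/2500
3 3 2317/2500
4 4 1139/1250
s(2y) = (1/(2417/2500) − 1)/(2) = 83/4834 ≈ 1.7170%

step 1 [1y] bond c/1=7/80: DF=(423603/400000 − 7/80·(0))/(1+7/80) = 4869/5000 ≈ 0.973800
step 2 [2y] bond c/1=3/80: DF=(415829/400000 − 3/80·(0.973800))/(1+3/80) = 2417/2500 ≈ 0.966800
step 3 [3y] swap r/1=122/4779: DF=(1 − 122/4779·(0.973800+0.966800))/(1+122/4779) = 2317/2500 ≈ 0.926800
step 4 [4y] bond c/1=23/400: DF=(2256939/2000000 − 23/400·(0.973800+0.966800+0.926800))/(1+23/400) = 1139/1250 ≈ 0.911200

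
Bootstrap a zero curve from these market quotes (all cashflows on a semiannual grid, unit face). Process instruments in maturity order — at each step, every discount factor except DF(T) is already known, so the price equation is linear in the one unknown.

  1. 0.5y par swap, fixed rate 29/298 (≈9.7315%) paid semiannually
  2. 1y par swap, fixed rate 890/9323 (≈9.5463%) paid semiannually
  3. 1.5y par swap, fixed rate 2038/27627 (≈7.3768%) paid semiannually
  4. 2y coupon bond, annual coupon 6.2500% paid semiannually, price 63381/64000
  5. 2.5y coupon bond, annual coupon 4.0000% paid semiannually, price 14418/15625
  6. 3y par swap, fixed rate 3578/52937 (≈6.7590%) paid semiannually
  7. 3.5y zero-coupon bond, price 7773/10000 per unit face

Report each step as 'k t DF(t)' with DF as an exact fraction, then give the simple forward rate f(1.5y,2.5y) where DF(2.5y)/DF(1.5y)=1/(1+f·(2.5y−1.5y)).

step 1 [0.5y] swap r/2=29/596: DF=(1 − 29/596·(0))/(1+29/596) = 596/625 ≈ 0.953600
step 2 [1y] swap r/2=445/9323: DF=(1 − 445/9323·(0.953600))/(1+445/9323) = 911/1000 ≈ 0.911000
step 3 [1.5y] swap r/2=1019/27627: DF=(1 − 1019/27627·(0.953600+0.911000))/(1+1019/27627) = 8981/10000 ≈ 0.898100
step 4 [2y] bond c/2=1/32: DF=(63381/64000 − 1/32·(0.953600+0.911000+0.898100))/(1+1/32) = 4383/5000 ≈ 0.876600
step 5 [2.5y] bond c/2=1/50: DF=(14418/15625 − 1/50·(0.953600+0.911000+0.898100+0.876600))/(1+1/50) = 8333/10000 ≈ 0.833300
step 6 [3y] swap r/2=1789/52937: DF=(1 − 1789/52937·(0.953600+0.911000+0.898100+0.876600+0.833300))/(1+1789/52937) = 8211/10000 ≈ 0.821100
step 7 [3.5y] zero: DF = P = 7773/10000 ≈ 0.777300

1 1/2 596/625
2 1 911/1000
3 3/2 8981/10000
4 2 4383/5000
5 5/2 8333/10000
6 3 8211/10000
7 7/2 7773/10000
f(1.5y,2.5y) = ((8981/10000)/(8333/10000) − 1)/(1) = 648/8333 ≈ 7.7763%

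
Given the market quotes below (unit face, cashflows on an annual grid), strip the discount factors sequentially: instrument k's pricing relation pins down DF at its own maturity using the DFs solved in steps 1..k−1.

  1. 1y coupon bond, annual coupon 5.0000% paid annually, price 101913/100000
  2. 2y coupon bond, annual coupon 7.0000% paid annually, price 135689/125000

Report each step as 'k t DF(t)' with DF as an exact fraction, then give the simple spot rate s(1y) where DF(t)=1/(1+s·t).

step 1 [1y] bond c/1=1/20: DF=(101913/100000 − 1/20·(0))/(1+1/20) = 4853/5000 ≈ 0.970600
step 2 [2y] bond c/1=7/100: DF=(135689/125000 − 7/100·(0.970600))/(1+7/100) = 951/1000 ≈ 0.951000

1 1 4853/5000
2 2 951/1000
s(1y) = (1/(4853/5000) − 1)/(1) = 147/4853 ≈ 3.0291%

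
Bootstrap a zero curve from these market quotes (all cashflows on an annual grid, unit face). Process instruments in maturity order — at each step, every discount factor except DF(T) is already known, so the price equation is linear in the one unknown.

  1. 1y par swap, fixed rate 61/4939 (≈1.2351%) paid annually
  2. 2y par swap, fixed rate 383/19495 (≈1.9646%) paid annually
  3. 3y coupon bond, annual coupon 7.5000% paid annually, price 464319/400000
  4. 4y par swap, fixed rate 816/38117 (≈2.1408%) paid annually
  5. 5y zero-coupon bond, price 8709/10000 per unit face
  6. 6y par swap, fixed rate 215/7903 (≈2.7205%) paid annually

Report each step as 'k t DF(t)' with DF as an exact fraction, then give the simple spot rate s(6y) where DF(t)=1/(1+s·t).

step 1 [1y] swap r/1=61/4939: DF=(1 − 61/4939·(0))/(1+61/4939) = 4939/5000 ≈ 0.987800
step 2 [2y] swap r/1=383/19495: DF=(1 − 383/19495·(0.987800))/(1+383/19495) = 9617/10000 ≈ 0.961700
step 3 [3y] bond c/1=3/40: DF=(464319/400000 − 3/40·(0.987800+0.961700))/(1+3/40) = 4719/5000 ≈ 0.943800
step 4 [4y] swap r/1=816/38117: DF=(1 − 816/38117·(0.987800+0.961700+0.943800))/(1+816/38117) = 574/625 ≈ 0.918400
step 5 [5y] zero: DF = P = 8709/10000 ≈ 0.870900
step 6 [6y] swap r/1=215/7903: DF=(1 − 215/7903·(0.987800+0.961700+0.943800+0.918400+0.870900))/(1+215/7903) = 1699/2000 ≈ 0.849500

1 1 4939/5000
2 2 9617/10000
3 3 4719/5000
4 4 574/625
5 5 8709/10000
6 6 1699/2000
s(6y) = (1/(1699/2000) − 1)/(6) = 301/10194 ≈ 2.9527%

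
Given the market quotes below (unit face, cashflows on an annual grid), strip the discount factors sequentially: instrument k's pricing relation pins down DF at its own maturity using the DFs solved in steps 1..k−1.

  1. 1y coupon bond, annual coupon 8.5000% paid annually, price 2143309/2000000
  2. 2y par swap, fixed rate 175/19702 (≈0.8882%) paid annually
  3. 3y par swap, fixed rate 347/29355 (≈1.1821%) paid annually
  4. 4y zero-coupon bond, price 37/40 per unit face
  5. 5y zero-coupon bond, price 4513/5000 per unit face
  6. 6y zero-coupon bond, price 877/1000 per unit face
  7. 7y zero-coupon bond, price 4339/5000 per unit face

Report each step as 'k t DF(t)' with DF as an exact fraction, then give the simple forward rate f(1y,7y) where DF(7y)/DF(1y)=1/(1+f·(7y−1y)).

step 1 [1y] bond c/1=17/200: DF=(2143309/2000000 − 17/200·(0))/(1+17/200) = 9877/10000 ≈ 0.987700
step 2 [2y] swap r/1=175/19702: DF=(1 − 175/19702·(0.987700))/(1+175/19702) = 393/400 ≈ 0.982500
step 3 [3y] swap r/1=347/29355: DF=(1 − 347/29355·(0.987700+0.982500))/(1+347/29355) = 9653/10000 ≈ 0.965300
step 4 [4y] zero: DF = P = 37/40 ≈ 0.925000
step 5 [5y] zero: DF = P = 4513/5000 ≈ 0.902600
step 6 [6y] zero: DF = P = 877/1000 ≈ 0.877000
step 7 [7y] zero: DF = P = 4339/5000 ≈ 0.867800

1 1 9877/10000
2 2 393/400
3 3 9653/10000
4 4 37/40
5 5 4513/5000
6 6 877/1000
7 7 4339/5000
f(1y,7y) = ((9877/10000)/(4339/5000) − 1)/(6) = 1199/52068 ≈ 2.3028%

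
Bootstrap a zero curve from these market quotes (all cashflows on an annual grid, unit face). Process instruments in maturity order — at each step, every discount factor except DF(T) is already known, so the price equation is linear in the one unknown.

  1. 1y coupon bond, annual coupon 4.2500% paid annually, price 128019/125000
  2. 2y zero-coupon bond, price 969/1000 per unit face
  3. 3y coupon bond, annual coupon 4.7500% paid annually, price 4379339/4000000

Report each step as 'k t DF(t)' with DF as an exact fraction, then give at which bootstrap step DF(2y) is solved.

1 1 614/625
2 2 969/1000
3 3 9567/10000
DF(2y) is solved at step 2

step 1 [1y] bond c/1=17/400: DF=(128019/125000 − 17/400·(0))/(1+17/400) = 614/625 ≈ 0.982400
step 2 [2y] zero: DF = P = 969/1000 ≈ 0.969000
step 3 [3y] bond c/1=19/400: DF=(4379339/4000000 − 19/400·(0.982400+0.969000))/(1+19/400) = 9567/10000 ≈ 0.956700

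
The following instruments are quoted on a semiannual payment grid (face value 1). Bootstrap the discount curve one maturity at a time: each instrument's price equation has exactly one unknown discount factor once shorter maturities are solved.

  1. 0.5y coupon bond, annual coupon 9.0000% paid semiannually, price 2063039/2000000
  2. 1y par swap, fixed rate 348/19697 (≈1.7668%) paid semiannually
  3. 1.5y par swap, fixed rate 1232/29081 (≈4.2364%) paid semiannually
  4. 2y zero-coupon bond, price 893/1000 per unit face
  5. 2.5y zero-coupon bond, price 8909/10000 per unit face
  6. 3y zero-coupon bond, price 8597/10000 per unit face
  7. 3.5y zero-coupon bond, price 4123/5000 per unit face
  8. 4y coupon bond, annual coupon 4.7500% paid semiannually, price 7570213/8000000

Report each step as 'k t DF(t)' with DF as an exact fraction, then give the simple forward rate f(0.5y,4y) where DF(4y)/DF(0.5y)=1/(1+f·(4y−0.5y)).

step 1 [0.5y] bond c/2=9/200: DF=(2063039/2000000 − 9/200·(0))/(1+9/200) = 9871/10000 ≈ 0.987100
step 2 [1y] swap r/2=174/19697: DF=(1 − 174/19697·(0.987100))/(1+174/19697) = 4913/5000 ≈ 0.982600
step 3 [1.5y] swap r/2=616/29081: DF=(1 − 616/29081·(0.987100+0.982600))/(1+616/29081) = 1173/1250 ≈ 0.938400
step 4 [2y] zero: DF = P = 893/1000 ≈ 0.893000
step 5 [2.5y] zero: DF = P = 8909/10000 ≈ 0.890900
step 6 [3y] zero: DF = P = 8597/10000 ≈ 0.859700
step 7 [3.5y] zero: DF = P = 4123/5000 ≈ 0.824600
step 8 [4y] bond c/2=19/800: DF=(7570213/8000000 − 19/800·(0.987100+0.982600+0.938400+0.893000+0.890900+0.859700+0.824600))/(1+19/800) = 1941/2500 ≈ 0.776400

1 1/2 9871/10000
2 1 4913/5000
3 3/2 1173/1250
4 2 893/1000
5 5/2 8909/10000
6 3 8597/10000
7 7/2 4123/5000
8 4 1941/2500
f(0.5y,4y) = ((9871/10000)/(1941/2500) − 1)/(7/2) = 301/3882 ≈ 7.7537%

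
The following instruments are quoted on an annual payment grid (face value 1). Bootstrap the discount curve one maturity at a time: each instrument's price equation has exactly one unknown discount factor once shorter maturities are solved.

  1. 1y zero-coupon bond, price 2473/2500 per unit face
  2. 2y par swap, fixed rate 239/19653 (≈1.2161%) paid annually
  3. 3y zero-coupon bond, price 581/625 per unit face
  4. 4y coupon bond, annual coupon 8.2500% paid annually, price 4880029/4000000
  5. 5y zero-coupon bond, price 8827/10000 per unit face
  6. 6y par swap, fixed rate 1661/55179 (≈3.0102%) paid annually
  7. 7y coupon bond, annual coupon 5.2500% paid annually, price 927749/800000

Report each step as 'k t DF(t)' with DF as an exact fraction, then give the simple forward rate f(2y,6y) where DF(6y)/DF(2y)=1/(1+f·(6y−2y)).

step 1 [1y] zero: DF = P = 2473/2500 ≈ 0.989200
step 2 [2y] swap r/1=239/19653: DF=(1 − 239/19653·(0.989200))/(1+239/19653) = 9761/10000 ≈ 0.976100
step 3 [3y] zero: DF = P = 581/625 ≈ 0.929600
step 4 [4y] bond c/1=33/400: DF=(4880029/4000000 − 33/400·(0.989200+0.976100+0.929600))/(1+33/400) = 1133/1250 ≈ 0.906400
step 5 [5y] zero: DF = P = 8827/10000 ≈ 0.882700
step 6 [6y] swap r/1=1661/55179: DF=(1 − 1661/55179·(0.989200+0.976100+0.929600+0.906400+0.882700))/(1+1661/55179) = 8339/10000 ≈ 0.833900
step 7 [7y] bond c/1=21/400: DF=(927749/800000 − 21/400·(0.989200+0.976100+0.929600+0.906400+0.882700+0.833900))/(1+21/400) = 4133/5000 ≈ 0.826600

1 1 2473/2500
2 2 9761/10000
3 3 581/625
4 4 1133/1250
5 5 8827/10000
6 6 8339/10000
7 7 4133/5000
f(2y,6y) = ((9761/10000)/(8339/10000) − 1)/(4) = 711/16678 ≈ 4.2631%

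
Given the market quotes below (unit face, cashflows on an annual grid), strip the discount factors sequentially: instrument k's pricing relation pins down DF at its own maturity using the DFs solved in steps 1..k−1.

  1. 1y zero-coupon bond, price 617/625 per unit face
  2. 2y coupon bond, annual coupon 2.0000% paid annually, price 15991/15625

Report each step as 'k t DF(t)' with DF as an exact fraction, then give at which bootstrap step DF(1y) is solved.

step 1 [1y] zero: DF = P = 617/625 ≈ 0.987200
step 2 [2y] bond c/1=1/50: DF=(15991/15625 − 1/50·(0.987200))/(1+1/50) = 123/125 ≈ 0.984000

1 1 617/625
2 2 123/125
DF(1y) is solved at step 1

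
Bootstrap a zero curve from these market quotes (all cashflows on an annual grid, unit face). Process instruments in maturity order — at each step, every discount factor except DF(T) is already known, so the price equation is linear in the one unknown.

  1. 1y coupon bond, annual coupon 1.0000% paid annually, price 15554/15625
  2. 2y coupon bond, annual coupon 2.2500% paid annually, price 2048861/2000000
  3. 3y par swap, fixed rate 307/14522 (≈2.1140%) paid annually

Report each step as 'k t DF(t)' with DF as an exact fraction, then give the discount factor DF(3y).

step 1 [1y] bond c/1=1/100: DF=(15554/15625 − 1/100·(0))/(1+1/100) = 616/625 ≈ 0.985600
step 2 [2y] bond c/1=9/400: DF=(2048861/2000000 − 9/400·(0.985600))/(1+9/400) = 4901/5000 ≈ 0.980200
step 3 [3y] swap r/1=307/14522: DF=(1 − 307/14522·(0.985600+0.980200))/(1+307/14522) = 4693/5000 ≈ 0.938600

1 1 616/625
2 2 4901/5000
3 3 4693/5000
DF(3y) = 4693/5000 ≈ 0.938600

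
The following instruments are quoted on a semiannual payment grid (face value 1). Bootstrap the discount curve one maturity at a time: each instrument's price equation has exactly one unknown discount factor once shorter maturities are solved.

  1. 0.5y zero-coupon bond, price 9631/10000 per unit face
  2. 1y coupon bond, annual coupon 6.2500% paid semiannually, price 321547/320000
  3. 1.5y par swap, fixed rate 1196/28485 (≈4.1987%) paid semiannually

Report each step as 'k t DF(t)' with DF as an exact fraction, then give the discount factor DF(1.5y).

1 1/2 9631/10000
2 1 2363/2500
3 3/2 4701/5000
DF(1.5y) = 4701/5000 ≈ 0.940200

step 1 [0.5y] zero: DF = P = 9631/10000 ≈ 0.963100
step 2 [1y] bond c/2=1/32: DF=(321547/320000 − 1/32·(0.963100))/(1+1/32) = 2363/2500 ≈ 0.945200
step 3 [1.5y] swap r/2=598/28485: DF=(1 − 598/28485·(0.963100+0.945200))/(1+598/28485) = 4701/5000 ≈ 0.940200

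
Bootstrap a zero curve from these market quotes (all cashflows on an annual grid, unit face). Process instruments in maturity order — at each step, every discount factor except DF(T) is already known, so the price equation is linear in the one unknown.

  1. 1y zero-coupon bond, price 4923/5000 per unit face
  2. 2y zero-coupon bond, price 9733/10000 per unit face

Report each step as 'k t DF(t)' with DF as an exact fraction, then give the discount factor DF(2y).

step 1 [1y] zero: DF = P = 4923/5000 ≈ 0.984600
step 2 [2y] zero: DF = P = 9733/10000 ≈ 0.973300

1 1 4923/5000
2 2 9733/10000
DF(2y) = 9733/10000 ≈ 0.973300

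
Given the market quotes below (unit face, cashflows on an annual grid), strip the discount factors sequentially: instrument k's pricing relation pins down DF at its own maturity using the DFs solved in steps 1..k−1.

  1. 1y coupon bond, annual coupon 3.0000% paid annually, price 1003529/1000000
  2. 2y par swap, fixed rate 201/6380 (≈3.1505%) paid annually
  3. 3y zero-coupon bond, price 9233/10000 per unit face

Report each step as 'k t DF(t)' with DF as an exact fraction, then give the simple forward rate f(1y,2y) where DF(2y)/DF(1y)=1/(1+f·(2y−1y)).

1 1 9743/10000
2 2 9397/10000
3 3 9233/10000
f(1y,2y) = ((9743/10000)/(9397/10000) − 1)/(1) = 346/9397 ≈ 3.6820%

step 1 [1y] bond c/1=3/100: DF=(1003529/1000000 − 3/100·(0))/(1+3/100) = 9743/10000 ≈ 0.974300
step 2 [2y] swap r/1=201/6380: DF=(1 − 201/6380·(0.974300))/(1+201/6380) = 9397/10000 ≈ 0.939700
step 3 [3y] zero: DF = P = 9233/10000 ≈ 0.923300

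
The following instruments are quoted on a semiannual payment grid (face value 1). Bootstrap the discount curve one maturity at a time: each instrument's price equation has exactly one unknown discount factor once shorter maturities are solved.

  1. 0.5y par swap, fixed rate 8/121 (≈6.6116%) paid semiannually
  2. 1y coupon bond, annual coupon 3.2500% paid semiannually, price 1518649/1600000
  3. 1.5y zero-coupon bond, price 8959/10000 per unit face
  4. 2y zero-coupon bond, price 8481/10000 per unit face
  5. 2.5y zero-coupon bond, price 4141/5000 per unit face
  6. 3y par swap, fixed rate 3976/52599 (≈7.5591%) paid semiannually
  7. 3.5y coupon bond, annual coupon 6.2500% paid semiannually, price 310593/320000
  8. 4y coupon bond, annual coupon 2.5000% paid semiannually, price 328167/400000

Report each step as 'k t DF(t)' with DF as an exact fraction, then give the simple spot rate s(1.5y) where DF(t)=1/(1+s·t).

step 1 [0.5y] swap r/2=4/121: DF=(1 − 4/121·(0))/(1+4/121) = 121/125 ≈ 0.968000
step 2 [1y] bond c/2=13/800: DF=(1518649/1600000 − 13/800·(0.968000))/(1+13/800) = 1837/2000 ≈ 0.918500
step 3 [1.5y] zero: DF = P = 8959/10000 ≈ 0.895900
step 4 [2y] zero: DF = P = 8481/10000 ≈ 0.848100
step 5 [2.5y] zero: DF = P = 4141/5000 ≈ 0.828200
step 6 [3y] swap r/2=1988/52599: DF=(1 − 1988/52599·(0.968000+0.918500+0.895900+0.848100+0.828200))/(1+1988/52599) = 2003/2500 ≈ 0.801200
step 7 [3.5y] bond c/2=1/32: DF=(310593/320000 − 1/32·(0.968000+0.918500+0.895900+0.848100+0.828200+0.801200))/(1+1/32) = 3909/5000 ≈ 0.781800
step 8 [4y] bond c/2=1/80: DF=(328167/400000 − 1/80·(0.968000+0.918500+0.895900+0.848100+0.828200+0.801200+0.781800))/(1+1/80) = 7357/10000 ≈ 0.735700

1 1/2 121/125
2 1 1837/2000
3 3/2 8959/10000
4 2 8481/10000
5 5/2 4141/5000
6 3 2003/2500
7 7/2 3909/5000
8 4 7357/10000
s(1.5y) = (1/(8959/10000) − 1)/(3/2) = 694/8959 ≈ 7.7464%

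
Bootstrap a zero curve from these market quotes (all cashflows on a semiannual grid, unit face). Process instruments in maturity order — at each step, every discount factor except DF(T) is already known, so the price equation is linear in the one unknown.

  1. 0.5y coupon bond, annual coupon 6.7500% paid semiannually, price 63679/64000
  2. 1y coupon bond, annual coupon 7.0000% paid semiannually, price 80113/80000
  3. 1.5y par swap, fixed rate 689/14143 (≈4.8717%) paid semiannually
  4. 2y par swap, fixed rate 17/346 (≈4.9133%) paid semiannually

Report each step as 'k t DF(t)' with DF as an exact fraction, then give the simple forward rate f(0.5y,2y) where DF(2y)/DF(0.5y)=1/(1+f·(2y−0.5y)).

1 1/2 77/80
2 1 187/200
3 3/2 9311/10000
4 2 4541/5000
f(0.5y,2y) = ((77/80)/(4541/5000) − 1)/(3/2) = 181/4541 ≈ 3.9859%

step 1 [0.5y] bond c/2=27/800: DF=(63679/64000 − 27/800·(0))/(1+27/800) = 77/80 ≈ 0.962500
step 2 [1y] bond c/2=7/200: DF=(80113/80000 − 7/200·(0.962500))/(1+7/200) = 187/200 ≈ 0.935000
step 3 [1.5y] swap r/2=689/28286: DF=(1 − 689/28286·(0.962500+0.935000))/(1+689/28286) = 9311/10000 ≈ 0.931100
step 4 [2y] swap r/2=17/692: DF=(1 − 17/692·(0.962500+0.935000+0.931100))/(1+17/692) = 4541/5000 ≈ 0.908200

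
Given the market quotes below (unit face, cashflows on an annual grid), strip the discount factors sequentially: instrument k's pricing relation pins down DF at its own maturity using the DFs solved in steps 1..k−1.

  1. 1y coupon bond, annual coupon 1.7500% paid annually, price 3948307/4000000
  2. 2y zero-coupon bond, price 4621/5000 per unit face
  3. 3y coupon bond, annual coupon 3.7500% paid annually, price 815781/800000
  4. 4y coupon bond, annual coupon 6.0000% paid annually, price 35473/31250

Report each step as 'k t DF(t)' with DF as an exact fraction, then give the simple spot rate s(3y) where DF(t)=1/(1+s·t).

step 1 [1y] bond c/1=7/400: DF=(3948307/4000000 − 7/400·(0))/(1+7/400) = 9701/10000 ≈ 0.970100
step 2 [2y] zero: DF = P = 4621/5000 ≈ 0.924200
step 3 [3y] bond c/1=3/80: DF=(815781/800000 − 3/80·(0.970100+0.924200))/(1+3/80) = 1143/1250 ≈ 0.914400
step 4 [4y] bond c/1=3/50: DF=(35473/31250 − 3/50·(0.970100+0.924200+0.914400))/(1+3/50) = 9119/10000 ≈ 0.911900

1 1 9701/10000
2 2 4621/5000
3 3 1143/1250
4 4 9119/10000
s(3y) = (1/(1143/1250) − 1)/(3) = 107/3429 ≈ 3.1204%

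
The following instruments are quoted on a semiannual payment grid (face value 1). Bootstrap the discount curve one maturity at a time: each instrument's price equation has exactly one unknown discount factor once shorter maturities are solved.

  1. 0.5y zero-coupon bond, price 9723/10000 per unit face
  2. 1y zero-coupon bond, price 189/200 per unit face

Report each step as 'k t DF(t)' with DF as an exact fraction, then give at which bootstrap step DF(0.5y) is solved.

step 1 [0.5y] zero: DF = P = 9723/10000 ≈ 0.972300
step 2 [1y] zero: DF = P = 189/200 ≈ 0.945000

1 1/2 9723/10000
2 1 189/200
DF(0.5y) is solved at step 1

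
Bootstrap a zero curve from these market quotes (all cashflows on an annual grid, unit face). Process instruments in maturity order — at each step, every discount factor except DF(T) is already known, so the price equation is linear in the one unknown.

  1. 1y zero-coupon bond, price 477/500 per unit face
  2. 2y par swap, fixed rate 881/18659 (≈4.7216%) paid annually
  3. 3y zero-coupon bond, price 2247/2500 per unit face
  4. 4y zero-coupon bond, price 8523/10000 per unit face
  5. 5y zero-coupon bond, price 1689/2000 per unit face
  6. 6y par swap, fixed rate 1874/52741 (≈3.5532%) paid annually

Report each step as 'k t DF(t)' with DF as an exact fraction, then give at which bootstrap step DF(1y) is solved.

step 1 [1y] zero: DF = P = 477/500 ≈ 0.954000
step 2 [2y] swap r/1=881/18659: DF=(1 − 881/18659·(0.954000))/(1+881/18659) = 9119/10000 ≈ 0.911900
step 3 [3y] zero: DF = P = 2247/2500 ≈ 0.898800
step 4 [4y] zero: DF = P = 8523/10000 ≈ 0.852300
step 5 [5y] zero: DF = P = 1689/2000 ≈ 0.844500
step 6 [6y] swap r/1=1874/52741: DF=(1 − 1874/52741·(0.954000+0.911900+0.898800+0.852300+0.844500))/(1+1874/52741) = 4063/5000 ≈ 0.812600

1 1 477/500
2 2 9119/10000
3 3 2247/2500
4 4 8523/10000
5 5 1689/2000
6 6 4063/5000
DF(1y) is solved at step 1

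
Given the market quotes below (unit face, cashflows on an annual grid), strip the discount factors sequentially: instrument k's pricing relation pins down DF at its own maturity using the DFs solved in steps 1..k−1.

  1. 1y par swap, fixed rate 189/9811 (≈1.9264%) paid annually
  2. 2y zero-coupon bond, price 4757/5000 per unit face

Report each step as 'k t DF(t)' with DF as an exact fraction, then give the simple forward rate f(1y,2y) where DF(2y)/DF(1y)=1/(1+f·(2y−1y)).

1 1 9811/10000
2 2 4757/5000
f(1y,2y) = ((9811/10000)/(4757/5000) − 1)/(1) = 297/9514 ≈ 3.1217%

step 1 [1y] swap r/1=189/9811: DF=(1 − 189/9811·(0))/(1+189/9811) = 9811/10000 ≈ 0.981100
step 2 [2y] zero: DF = P = 4757/5000 ≈ 0.951400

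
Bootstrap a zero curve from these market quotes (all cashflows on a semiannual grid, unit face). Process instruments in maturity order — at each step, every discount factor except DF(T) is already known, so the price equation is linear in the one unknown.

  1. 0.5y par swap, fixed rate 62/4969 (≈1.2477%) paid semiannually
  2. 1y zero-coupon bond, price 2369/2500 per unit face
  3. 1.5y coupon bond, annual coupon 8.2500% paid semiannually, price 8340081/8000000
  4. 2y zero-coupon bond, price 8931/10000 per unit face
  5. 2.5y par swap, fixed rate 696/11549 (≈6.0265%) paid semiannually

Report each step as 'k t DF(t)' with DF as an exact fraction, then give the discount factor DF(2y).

1 1/2 4969/5000
2 1 2369/2500
3 3/2 9243/10000
4 2 8931/10000
5 5/2 538/625
DF(2y) = 8931/10000 ≈ 0.893100

step 1 [0.5y] swap r/2=31/4969: DF=(1 − 31/4969·(0))/(1+31/4969) = 4969/5000 ≈ 0.993800
step 2 [1y] zero: DF = P = 2369/2500 ≈ 0.947600
step 3 [1.5y] bond c/2=33/800: DF=(8340081/8000000 − 33/800·(0.993800+0.947600))/(1+33/800) = 9243/10000 ≈ 0.924300
step 4 [2y] zero: DF = P = 8931/10000 ≈ 0.893100
step 5 [2.5y] swap r/2=348/11549: DF=(1 − 348/11549·(0.993800+0.947600+0.924300+0.893100))/(1+348/11549) = 538/625 ≈ 0.860800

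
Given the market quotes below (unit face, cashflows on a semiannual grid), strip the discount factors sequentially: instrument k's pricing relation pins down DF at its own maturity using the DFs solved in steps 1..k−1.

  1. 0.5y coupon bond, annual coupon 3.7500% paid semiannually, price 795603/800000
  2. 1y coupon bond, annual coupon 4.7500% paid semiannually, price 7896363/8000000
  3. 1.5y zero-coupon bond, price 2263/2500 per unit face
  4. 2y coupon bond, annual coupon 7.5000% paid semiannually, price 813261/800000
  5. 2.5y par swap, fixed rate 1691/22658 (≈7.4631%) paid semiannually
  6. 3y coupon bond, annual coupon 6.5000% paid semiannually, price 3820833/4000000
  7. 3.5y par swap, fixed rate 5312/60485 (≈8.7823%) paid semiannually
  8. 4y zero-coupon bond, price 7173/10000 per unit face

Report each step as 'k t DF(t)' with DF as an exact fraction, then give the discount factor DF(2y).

1 1/2 4881/5000
2 1 1883/2000
3 3/2 2263/2500
4 2 4389/5000
5 5/2 8309/10000
6 3 313/400
7 7/2 459/625
8 4 7173/10000
DF(2y) = 4389/5000 ≈ 0.877800

step 1 [0.5y] bond c/2=3/160: DF=(795603/800000 − 3/160·(0))/(1+3/160) = 4881/5000 ≈ 0.976200
step 2 [1y] bond c/2=19/800: DF=(7896363/8000000 − 19/800·(0.976200))/(1+19/800) = 1883/2000 ≈ 0.941500
step 3 [1.5y] zero: DF = P = 2263/2500 ≈ 0.905200
step 4 [2y] bond c/2=3/80: DF=(813261/800000 − 3/80·(0.976200+0.941500+0.905200))/(1+3/80) = 4389/5000 ≈ 0.877800
step 5 [2.5y] swap r/2=1691/45316: DF=(1 − 1691/45316·(0.976200+0.941500+0.905200+0.877800))/(1+1691/45316) = 8309/10000 ≈ 0.830900
step 6 [3y] bond c/2=13/400: DF=(3820833/4000000 − 13/400·(0.976200+0.941500+0.905200+0.877800+0.830900))/(1+13/400) = 313/400 ≈ 0.782500
step 7 [3.5y] swap r/2=2656/60485: DF=(1 − 2656/60485·(0.976200+0.941500+0.905200+0.877800+0.830900+0.782500))/(1+2656/60485) = 459/625 ≈ 0.734400
step 8 [4y] zero: DF = P = 7173/10000 ≈ 0.717300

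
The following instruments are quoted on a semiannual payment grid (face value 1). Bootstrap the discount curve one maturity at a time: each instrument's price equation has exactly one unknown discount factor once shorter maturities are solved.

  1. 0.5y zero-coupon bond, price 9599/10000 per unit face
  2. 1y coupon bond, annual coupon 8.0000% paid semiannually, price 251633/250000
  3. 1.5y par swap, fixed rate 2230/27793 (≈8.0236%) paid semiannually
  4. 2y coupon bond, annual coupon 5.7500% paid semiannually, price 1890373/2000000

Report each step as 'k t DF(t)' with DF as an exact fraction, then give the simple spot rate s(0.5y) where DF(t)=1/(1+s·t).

1 1/2 9599/10000
2 1 9309/10000
3 3/2 1777/2000
4 2 8411/10000
s(0.5y) = (1/(9599/10000) − 1)/(1/2) = 802/9599 ≈ 8.3550%

step 1 [0.5y] zero: DF = P = 9599/10000 ≈ 0.959900
step 2 [1y] bond c/2=1/25: DF=(251633/250000 − 1/25·(0.959900))/(1+1/25) = 9309/10000 ≈ 0.930900
step 3 [1.5y] swap r/2=1115/27793: DF=(1 − 1115/27793·(0.959900+0.930900))/(1+1115/27793) = 1777/2000 ≈ 0.888500
step 4 [2y] bond c/2=23/800: DF=(1890373/2000000 − 23/800·(0.959900+0.930900+0.888500))/(1+23/800) = 8411/10000 ≈ 0.841100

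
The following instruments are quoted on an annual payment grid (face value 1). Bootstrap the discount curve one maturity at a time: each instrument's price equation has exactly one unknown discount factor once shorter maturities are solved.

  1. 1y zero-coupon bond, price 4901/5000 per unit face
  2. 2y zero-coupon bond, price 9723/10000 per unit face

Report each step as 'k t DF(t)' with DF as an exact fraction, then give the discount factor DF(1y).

1 1 4901/5000
2 2 9723/10000
DF(1y) = 4901/5000 ≈ 0.980200

step 1 [1y] zero: DF = P = 4901/5000 ≈ 0.980200
step 2 [2y] zero: DF = P = 9723/10000 ≈ 0.972300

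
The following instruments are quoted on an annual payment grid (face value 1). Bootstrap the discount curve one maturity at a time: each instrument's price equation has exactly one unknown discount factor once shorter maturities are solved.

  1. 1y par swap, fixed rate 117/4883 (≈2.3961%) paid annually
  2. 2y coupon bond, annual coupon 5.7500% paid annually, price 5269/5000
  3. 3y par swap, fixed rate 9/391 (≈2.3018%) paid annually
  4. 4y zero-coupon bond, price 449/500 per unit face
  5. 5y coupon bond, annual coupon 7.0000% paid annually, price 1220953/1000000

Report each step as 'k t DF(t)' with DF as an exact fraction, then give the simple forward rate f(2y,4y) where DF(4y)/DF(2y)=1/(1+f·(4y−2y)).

1 1 4883/5000
2 2 4717/5000
3 3 9343/10000
4 4 449/500
5 5 2239/2500
f(2y,4y) = ((4717/5000)/(449/500) − 1)/(2) = 227/8980 ≈ 2.5278%

step 1 [1y] swap r/1=117/4883: DF=(1 − 117/4883·(0))/(1+117/4883) = 4883/5000 ≈ 0.976600
step 2 [2y] bond c/1=23/400: DF=(5269/5000 − 23/400·(0.976600))/(1+23/400) = 4717/5000 ≈ 0.943400
step 3 [3y] swap r/1=9/391: DF=(1 − 9/391·(0.976600+0.943400))/(1+9/391) = 9343/10000 ≈ 0.934300
step 4 [4y] zero: DF = P = 449/500 ≈ 0.898000
step 5 [5y] bond c/1=7/100: DF=(1220953/1000000 − 7/100·(0.976600+0.943400+0.934300+0.898000))/(1+7/100) = 2239/2500 ≈ 0.895600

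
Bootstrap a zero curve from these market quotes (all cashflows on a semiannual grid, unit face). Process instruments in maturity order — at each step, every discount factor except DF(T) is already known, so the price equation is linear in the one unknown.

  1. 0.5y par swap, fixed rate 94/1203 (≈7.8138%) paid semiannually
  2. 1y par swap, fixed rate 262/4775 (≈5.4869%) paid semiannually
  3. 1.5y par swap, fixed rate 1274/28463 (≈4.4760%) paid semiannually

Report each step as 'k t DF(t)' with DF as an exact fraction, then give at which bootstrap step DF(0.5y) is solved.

step 1 [0.5y] swap r/2=47/1203: DF=(1 − 47/1203·(0))/(1+47/1203) = 1203/1250 ≈ 0.962400
step 2 [1y] swap r/2=131/4775: DF=(1 − 131/4775·(0.962400))/(1+131/4775) = 2369/2500 ≈ 0.947600
step 3 [1.5y] swap r/2=637/28463: DF=(1 − 637/28463·(0.962400+0.947600))/(1+637/28463) = 9363/10000 ≈ 0.936300

1 1/2 1203/1250
2 1 2369/2500
3 3/2 9363/10000
DF(0.5y) is solved at step 1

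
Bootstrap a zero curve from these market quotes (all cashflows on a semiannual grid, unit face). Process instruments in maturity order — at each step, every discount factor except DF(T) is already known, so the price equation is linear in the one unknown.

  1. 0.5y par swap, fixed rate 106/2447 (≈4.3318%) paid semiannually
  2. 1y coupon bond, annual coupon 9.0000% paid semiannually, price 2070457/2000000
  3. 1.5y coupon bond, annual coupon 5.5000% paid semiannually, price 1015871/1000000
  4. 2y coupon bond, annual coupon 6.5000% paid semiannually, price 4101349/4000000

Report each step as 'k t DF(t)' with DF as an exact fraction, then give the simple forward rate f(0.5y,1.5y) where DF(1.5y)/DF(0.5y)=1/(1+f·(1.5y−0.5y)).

step 1 [0.5y] swap r/2=53/2447: DF=(1 − 53/2447·(0))/(1+53/2447) = 2447/2500 ≈ 0.978800
step 2 [1y] bond c/2=9/200: DF=(2070457/2000000 − 9/200·(0.978800))/(1+9/200) = 1897/2000 ≈ 0.948500
step 3 [1.5y] bond c/2=11/400: DF=(1015871/1000000 − 11/400·(0.978800+0.948500))/(1+11/400) = 9371/10000 ≈ 0.937100
step 4 [2y] bond c/2=13/400: DF=(4101349/4000000 − 13/400·(0.978800+0.948500+0.937100))/(1+13/400) = 9029/10000 ≈ 0.902900

1 1/2 2447/2500
2 1 1897/2000
3 3/2 9371/10000
4 2 9029/10000
f(0.5y,1.5y) = ((2447/2500)/(9371/10000) − 1)/(1) = 417/9371 ≈ 4.4499%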